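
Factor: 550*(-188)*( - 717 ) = 74137800 = 2^3*3^1*5^2*11^1*47^1 * 239^1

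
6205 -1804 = 4401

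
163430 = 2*81715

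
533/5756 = 533/5756 = 0.09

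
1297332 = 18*72074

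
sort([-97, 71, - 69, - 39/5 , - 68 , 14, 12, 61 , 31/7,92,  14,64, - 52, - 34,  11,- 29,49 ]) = [ - 97, - 69, - 68,  -  52, - 34, - 29, - 39/5,31/7,  11, 12, 14,14, 49, 61, 64, 71 , 92 ]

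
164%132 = 32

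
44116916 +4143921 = 48260837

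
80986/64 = 40493/32= 1265.41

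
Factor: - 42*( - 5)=210 = 2^1*3^1*5^1 * 7^1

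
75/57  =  1 + 6/19 = 1.32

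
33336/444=75 + 3/37 = 75.08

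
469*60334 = 28296646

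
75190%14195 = 4215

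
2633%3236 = 2633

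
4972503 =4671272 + 301231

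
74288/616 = 120 + 46/77 = 120.60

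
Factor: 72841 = 23^1*3167^1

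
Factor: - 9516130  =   - 2^1 * 5^1 * 13^1*71^1*1031^1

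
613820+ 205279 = 819099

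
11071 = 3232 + 7839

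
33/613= 33/613 =0.05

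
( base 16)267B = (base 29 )bkk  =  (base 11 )7446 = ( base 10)9851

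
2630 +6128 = 8758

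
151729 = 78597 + 73132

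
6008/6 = 1001 + 1/3  =  1001.33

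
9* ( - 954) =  - 8586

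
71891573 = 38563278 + 33328295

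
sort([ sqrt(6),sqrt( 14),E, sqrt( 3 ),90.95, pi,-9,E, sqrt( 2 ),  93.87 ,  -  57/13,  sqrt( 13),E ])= [-9, - 57/13, sqrt( 2), sqrt(3), sqrt(6),E, E,E, pi,sqrt(13), sqrt(14),90.95,93.87] 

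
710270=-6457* (  -  110 )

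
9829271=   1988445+7840826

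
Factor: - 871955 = -5^1*7^2*3559^1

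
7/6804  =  1/972 = 0.00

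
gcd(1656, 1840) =184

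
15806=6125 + 9681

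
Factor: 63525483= 3^2*7^1*239^1 * 4219^1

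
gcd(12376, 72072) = 728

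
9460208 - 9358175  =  102033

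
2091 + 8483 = 10574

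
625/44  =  625/44 = 14.20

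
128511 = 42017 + 86494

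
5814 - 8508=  - 2694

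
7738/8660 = 3869/4330 = 0.89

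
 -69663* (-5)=348315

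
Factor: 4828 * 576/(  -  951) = -926976/317 = -2^8*3^1* 17^1*71^1*317^( - 1 ) 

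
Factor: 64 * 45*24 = 2^9 * 3^3*5^1 = 69120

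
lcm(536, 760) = 50920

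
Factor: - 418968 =- 2^3*3^2*11^1*23^2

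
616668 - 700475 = - 83807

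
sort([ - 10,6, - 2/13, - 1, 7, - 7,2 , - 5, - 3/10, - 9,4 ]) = [ - 10  , - 9, -7, - 5 , - 1, - 3/10, - 2/13, 2, 4,6,7 ]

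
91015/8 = 11376+7/8  =  11376.88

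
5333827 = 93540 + 5240287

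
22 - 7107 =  -7085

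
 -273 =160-433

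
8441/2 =8441/2 = 4220.50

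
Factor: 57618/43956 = 97/74  =  2^(-1) * 37^(- 1)*97^1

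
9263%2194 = 487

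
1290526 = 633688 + 656838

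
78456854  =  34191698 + 44265156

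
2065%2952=2065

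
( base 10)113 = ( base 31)3K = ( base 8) 161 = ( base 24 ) 4H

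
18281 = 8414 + 9867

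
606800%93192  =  47648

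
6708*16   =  107328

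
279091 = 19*14689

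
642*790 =507180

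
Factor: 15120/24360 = 18/29=2^1*3^2*29^( - 1) 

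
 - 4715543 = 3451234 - 8166777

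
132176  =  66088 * 2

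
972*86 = 83592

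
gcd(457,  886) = 1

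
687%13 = 11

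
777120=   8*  97140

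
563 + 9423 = 9986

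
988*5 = 4940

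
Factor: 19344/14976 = 31/24 = 2^(-3 )*3^ ( - 1)*31^1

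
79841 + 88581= 168422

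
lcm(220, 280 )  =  3080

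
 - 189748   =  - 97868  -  91880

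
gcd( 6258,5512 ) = 2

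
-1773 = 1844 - 3617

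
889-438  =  451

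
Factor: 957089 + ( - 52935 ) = 904154 = 2^1*452077^1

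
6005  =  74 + 5931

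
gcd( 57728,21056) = 64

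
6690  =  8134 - 1444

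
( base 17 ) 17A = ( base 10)418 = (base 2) 110100010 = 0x1a2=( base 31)DF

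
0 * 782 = 0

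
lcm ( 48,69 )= 1104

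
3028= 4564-1536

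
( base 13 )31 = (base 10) 40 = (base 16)28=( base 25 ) 1f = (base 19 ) 22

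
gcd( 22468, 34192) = 4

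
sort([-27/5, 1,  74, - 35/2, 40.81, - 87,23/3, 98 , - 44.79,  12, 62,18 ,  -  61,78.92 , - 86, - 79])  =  [  -  87, - 86, - 79, - 61,  -  44.79 , - 35/2,- 27/5,1,23/3, 12,18, 40.81,62,74, 78.92,98 ] 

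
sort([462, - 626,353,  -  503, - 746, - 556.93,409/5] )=[  -  746 , - 626,-556.93, - 503,  409/5,353,462 ] 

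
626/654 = 313/327 = 0.96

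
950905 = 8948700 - 7997795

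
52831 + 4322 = 57153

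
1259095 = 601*2095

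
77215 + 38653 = 115868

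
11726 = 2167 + 9559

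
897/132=6 + 35/44 = 6.80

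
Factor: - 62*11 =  - 2^1*11^1*31^1= - 682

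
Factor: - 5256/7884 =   -  2^1 * 3^( - 1)= -  2/3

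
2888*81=233928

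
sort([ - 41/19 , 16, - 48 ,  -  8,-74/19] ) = [ - 48,-8 , - 74/19, -41/19,16]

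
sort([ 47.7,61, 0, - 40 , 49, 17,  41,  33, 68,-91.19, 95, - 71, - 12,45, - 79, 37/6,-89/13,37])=[ - 91.19,-79, - 71, - 40,-12, -89/13,  0,37/6,17, 33 , 37, 41, 45, 47.7, 49,  61, 68,95 ]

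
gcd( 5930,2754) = 2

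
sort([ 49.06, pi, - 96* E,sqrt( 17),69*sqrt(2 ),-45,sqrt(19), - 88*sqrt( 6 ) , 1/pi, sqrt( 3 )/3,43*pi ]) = [ - 96*E, - 88*sqrt(6 ), - 45, 1/pi,sqrt(3)/3 , pi, sqrt( 17 ), sqrt( 19 ), 49.06,69*sqrt(2), 43*pi] 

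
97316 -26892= 70424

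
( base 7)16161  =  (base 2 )1000111000111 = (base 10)4551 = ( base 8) 10707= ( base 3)20020120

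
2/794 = 1/397 = 0.00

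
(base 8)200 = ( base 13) 9B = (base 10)128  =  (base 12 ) a8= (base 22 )5i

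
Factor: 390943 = 7^1*55849^1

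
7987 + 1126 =9113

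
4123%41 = 23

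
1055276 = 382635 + 672641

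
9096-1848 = 7248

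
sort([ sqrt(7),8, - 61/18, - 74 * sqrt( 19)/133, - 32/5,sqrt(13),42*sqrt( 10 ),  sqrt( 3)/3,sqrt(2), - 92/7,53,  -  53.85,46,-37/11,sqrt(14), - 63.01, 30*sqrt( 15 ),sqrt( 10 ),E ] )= [ - 63.01, - 53.85, - 92/7, - 32/5, - 61/18, - 37/11, - 74*sqrt(19)/133 , sqrt(3 )/3,sqrt(2),sqrt(7),E, sqrt( 10) , sqrt(13),sqrt( 14), 8, 46,  53, 30*sqrt(15 )  ,  42*sqrt( 10)] 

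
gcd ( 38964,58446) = 19482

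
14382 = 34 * 423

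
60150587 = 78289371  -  18138784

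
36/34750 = 18/17375  =  0.00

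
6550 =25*262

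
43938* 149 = 6546762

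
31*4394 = 136214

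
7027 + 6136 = 13163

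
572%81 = 5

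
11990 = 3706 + 8284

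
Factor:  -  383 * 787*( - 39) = 11755419 = 3^1*13^1*383^1*787^1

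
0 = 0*502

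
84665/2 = 84665/2 = 42332.50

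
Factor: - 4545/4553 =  -3^2*5^1 * 29^( - 1) * 101^1* 157^( - 1 ) 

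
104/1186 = 52/593=0.09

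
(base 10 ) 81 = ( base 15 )56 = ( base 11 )74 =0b1010001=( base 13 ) 63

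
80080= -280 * (-286)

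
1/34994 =1/34994 = 0.00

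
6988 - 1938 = 5050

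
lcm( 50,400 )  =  400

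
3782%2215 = 1567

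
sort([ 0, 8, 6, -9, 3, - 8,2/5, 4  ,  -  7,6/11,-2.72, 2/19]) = [ - 9,-8, - 7, -2.72,0,2/19 , 2/5,6/11,3,4, 6, 8] 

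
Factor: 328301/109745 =703/235=5^( - 1 )*19^1 * 37^1*47^( - 1 ) 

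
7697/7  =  1099 + 4/7 = 1099.57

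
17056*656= 11188736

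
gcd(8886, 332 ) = 2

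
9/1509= 3/503 =0.01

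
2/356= 1/178 = 0.01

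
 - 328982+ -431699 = -760681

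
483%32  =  3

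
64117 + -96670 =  - 32553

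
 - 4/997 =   -  4/997 = - 0.00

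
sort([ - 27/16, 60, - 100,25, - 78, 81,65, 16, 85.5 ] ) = [ - 100, - 78 , - 27/16, 16, 25, 60, 65 , 81,85.5]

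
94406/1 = 94406 = 94406.00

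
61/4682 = 61/4682 = 0.01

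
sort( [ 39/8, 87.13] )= [ 39/8,  87.13]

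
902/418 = 2+3/19 = 2.16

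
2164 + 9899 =12063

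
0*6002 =0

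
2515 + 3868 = 6383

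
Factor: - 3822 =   -  2^1 *3^1*7^2*13^1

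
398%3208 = 398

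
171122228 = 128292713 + 42829515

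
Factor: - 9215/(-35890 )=19/74 = 2^( - 1) * 19^1*37^( - 1 )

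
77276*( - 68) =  - 5254768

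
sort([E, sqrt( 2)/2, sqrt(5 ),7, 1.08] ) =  [sqrt ( 2 ) /2, 1.08,sqrt( 5),E, 7 ] 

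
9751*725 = 7069475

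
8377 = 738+7639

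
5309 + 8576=13885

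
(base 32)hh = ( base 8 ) 1061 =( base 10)561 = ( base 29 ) JA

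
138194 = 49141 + 89053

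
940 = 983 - 43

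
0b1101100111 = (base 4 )31213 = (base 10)871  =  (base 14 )463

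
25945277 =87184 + 25858093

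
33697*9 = 303273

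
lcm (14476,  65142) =130284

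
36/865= 36/865 = 0.04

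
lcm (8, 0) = 0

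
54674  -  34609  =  20065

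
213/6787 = 213/6787= 0.03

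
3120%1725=1395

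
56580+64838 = 121418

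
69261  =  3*23087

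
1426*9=12834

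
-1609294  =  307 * ( - 5242 ) 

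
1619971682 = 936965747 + 683005935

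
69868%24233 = 21402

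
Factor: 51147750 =2^1*3^1  *  5^3 * 47^1*1451^1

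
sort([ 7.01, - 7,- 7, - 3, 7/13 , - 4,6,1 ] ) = [ - 7, -7, - 4,-3, 7/13, 1, 6,7.01 ]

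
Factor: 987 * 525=518175 = 3^2*5^2*7^2*47^1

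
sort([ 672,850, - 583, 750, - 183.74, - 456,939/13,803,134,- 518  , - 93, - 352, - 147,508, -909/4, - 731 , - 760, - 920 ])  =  [ - 920, - 760,-731,  -  583, - 518, - 456,-352 , - 909/4,-183.74, - 147, - 93, 939/13, 134, 508 , 672 , 750, 803,850 ]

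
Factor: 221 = 13^1*17^1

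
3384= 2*1692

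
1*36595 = 36595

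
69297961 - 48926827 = 20371134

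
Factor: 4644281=17^1*273193^1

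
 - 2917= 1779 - 4696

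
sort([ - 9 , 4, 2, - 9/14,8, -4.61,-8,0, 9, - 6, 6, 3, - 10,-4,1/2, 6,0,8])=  [ - 10, - 9, - 8, - 6, - 4.61 , - 4,-9/14 , 0, 0,1/2,2, 3,4, 6,6, 8 , 8, 9]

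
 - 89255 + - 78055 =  - 167310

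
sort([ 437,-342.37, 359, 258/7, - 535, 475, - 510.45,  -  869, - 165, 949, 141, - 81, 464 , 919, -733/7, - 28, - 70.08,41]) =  [ - 869,- 535,-510.45, - 342.37,-165, - 733/7,  -  81,- 70.08,-28,258/7, 41, 141, 359,  437, 464,475, 919, 949]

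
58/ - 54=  - 2  +  25/27  =  -1.07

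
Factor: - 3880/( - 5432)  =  5^1*7^( - 1)  =  5/7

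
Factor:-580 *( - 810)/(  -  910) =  - 2^2 * 3^4*5^1*7^(  -  1)*13^(- 1)*29^1 = - 46980/91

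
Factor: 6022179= 3^2*193^1*3467^1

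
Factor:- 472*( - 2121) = 1001112 = 2^3*3^1*7^1*59^1  *  101^1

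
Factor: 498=2^1*3^1*83^1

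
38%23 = 15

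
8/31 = 8/31 = 0.26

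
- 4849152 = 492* ( - 9856)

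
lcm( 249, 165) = 13695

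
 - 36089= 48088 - 84177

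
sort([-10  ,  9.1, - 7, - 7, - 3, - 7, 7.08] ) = [ - 10, - 7, - 7,-7, - 3, 7.08, 9.1 ] 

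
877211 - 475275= 401936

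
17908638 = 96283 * 186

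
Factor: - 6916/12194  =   - 2^1*19^1 *67^ ( - 1 ) = -38/67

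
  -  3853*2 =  - 7706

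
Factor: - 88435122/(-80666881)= 2^1 * 3^1 * 17^1*491^( - 1 )*164291^(-1) * 867011^1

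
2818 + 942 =3760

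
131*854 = 111874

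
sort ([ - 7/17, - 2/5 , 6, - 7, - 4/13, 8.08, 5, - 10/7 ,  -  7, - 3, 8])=[-7, - 7, - 3, - 10/7,-7/17,-2/5, - 4/13, 5, 6 , 8,8.08]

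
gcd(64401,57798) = 3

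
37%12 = 1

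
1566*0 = 0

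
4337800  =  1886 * 2300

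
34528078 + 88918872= 123446950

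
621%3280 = 621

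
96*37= 3552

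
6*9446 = 56676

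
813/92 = 813/92 = 8.84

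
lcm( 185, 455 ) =16835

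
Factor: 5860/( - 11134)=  - 2^1*5^1*19^ (- 1)= - 10/19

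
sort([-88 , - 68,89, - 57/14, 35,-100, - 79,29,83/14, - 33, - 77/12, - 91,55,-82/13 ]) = [-100,-91 , - 88, - 79, - 68, - 33, - 77/12, - 82/13, - 57/14,  83/14,29,35,55,89]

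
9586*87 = 833982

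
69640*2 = 139280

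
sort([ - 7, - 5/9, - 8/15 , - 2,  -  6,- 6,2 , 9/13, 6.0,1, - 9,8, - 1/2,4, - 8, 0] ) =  [ - 9, - 8, - 7, - 6, - 6 , - 2,  -  5/9, - 8/15,- 1/2  ,  0,9/13,1,  2 , 4,6.0,8 ]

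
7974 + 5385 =13359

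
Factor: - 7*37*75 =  - 19425 = -  3^1*5^2*7^1*37^1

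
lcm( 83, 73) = 6059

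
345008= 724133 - 379125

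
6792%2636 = 1520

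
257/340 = 257/340 = 0.76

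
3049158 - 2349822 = 699336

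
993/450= 331/150 = 2.21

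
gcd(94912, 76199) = 1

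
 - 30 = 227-257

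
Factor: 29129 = 29129^1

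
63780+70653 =134433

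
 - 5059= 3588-8647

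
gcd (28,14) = 14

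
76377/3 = 25459 = 25459.00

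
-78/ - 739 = 78/739 = 0.11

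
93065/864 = 107 + 617/864 = 107.71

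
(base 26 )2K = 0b1001000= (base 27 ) 2I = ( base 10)72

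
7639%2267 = 838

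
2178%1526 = 652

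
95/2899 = 95/2899   =  0.03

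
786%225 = 111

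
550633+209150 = 759783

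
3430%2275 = 1155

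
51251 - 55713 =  - 4462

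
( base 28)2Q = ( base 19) 46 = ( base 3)10001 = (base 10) 82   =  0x52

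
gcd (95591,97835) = 17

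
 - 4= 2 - 6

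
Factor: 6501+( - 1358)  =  5143= 37^1*139^1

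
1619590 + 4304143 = 5923733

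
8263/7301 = 8263/7301 =1.13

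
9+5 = 14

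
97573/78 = 97573/78  =  1250.94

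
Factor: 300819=3^1 * 197^1*509^1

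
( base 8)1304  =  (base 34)KS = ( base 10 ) 708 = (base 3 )222020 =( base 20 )1f8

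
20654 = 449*46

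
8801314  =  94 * 93631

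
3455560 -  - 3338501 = 6794061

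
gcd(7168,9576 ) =56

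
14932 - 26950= - 12018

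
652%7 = 1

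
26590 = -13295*( - 2)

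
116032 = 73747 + 42285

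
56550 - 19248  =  37302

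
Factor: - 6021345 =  - 3^1*5^1*11^1*36493^1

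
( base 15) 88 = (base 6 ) 332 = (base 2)10000000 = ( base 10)128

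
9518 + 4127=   13645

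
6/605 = 6/605  =  0.01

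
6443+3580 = 10023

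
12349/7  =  12349/7 = 1764.14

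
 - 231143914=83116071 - 314259985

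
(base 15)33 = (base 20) 28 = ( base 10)48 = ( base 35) 1D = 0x30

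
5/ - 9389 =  - 5/9389 = -0.00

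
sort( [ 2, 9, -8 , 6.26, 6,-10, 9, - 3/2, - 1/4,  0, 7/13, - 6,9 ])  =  [ - 10,-8, - 6, - 3/2,-1/4,0  ,  7/13 , 2,6 , 6.26, 9, 9,9 ]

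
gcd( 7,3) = 1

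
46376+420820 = 467196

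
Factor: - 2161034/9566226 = - 1080517/4783113 =- 3^( - 2 )*23^1*109^1*431^1*531457^( - 1 ) 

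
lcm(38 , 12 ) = 228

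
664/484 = 166/121 = 1.37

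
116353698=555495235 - 439141537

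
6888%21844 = 6888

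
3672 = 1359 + 2313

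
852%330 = 192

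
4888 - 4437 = 451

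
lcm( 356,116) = 10324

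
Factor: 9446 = 2^1*4723^1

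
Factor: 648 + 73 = 721 = 7^1*103^1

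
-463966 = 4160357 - 4624323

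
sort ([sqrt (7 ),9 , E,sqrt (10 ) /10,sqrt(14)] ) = [ sqrt( 10)/10,sqrt(7 ), E,sqrt( 14), 9]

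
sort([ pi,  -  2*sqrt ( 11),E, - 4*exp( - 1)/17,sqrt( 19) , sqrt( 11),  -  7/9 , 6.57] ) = [ - 2 * sqrt( 11),-7/9,-4*exp(-1)/17, E,pi,  sqrt( 11 ), sqrt( 19), 6.57] 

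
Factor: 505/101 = 5^1 = 5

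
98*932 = 91336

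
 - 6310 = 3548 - 9858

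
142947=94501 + 48446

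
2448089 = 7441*329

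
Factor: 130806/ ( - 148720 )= - 387/440  =  -2^(-3)*3^2*5^( - 1)*11^( - 1)*43^1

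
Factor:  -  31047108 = - 2^2*3^1*593^1*4363^1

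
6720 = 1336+5384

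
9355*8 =74840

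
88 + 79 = 167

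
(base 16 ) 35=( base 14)3b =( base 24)25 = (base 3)1222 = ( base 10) 53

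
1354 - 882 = 472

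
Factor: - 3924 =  - 2^2*3^2*109^1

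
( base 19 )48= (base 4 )1110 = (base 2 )1010100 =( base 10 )84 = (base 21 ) 40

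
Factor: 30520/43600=7/10 = 2^ ( - 1 ) * 5^(-1 )*7^1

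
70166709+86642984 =156809693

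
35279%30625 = 4654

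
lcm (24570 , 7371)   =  73710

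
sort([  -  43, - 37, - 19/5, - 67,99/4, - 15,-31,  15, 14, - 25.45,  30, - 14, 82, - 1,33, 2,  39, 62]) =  [-67, - 43, - 37, - 31 ,-25.45, -15, - 14, - 19/5, -1, 2, 14, 15,99/4,30,33,39, 62, 82 ]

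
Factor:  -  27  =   - 3^3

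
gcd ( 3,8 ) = 1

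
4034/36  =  2017/18= 112.06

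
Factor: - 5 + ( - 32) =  - 37 = - 37^1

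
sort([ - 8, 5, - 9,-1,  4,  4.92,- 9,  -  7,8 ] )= [ - 9, - 9, - 8, - 7, - 1 , 4,4.92, 5,  8]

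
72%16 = 8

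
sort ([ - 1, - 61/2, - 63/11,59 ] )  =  [ - 61/2,-63/11 , - 1 , 59]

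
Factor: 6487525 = 5^2*11^1*31^1*761^1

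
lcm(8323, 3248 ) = 133168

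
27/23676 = 9/7892  =  0.00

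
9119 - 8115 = 1004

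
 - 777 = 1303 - 2080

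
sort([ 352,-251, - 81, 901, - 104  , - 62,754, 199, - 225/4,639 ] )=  [ - 251, - 104, - 81,  -  62, - 225/4,199, 352,639, 754,901]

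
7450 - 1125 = 6325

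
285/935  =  57/187= 0.30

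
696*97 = 67512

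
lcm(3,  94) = 282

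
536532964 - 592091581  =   - 55558617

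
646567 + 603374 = 1249941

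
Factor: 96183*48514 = 2^1*3^2*127^1*191^1*10687^1 = 4666222062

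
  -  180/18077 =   -  180/18077= - 0.01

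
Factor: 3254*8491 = 27629714=2^1*7^1*1213^1*1627^1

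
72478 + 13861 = 86339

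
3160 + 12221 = 15381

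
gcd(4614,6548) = 2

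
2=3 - 1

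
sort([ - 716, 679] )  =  [ - 716, 679] 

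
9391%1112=495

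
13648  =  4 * 3412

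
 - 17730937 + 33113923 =15382986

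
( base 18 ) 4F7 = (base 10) 1573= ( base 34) 1C9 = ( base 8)3045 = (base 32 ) 1h5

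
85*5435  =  461975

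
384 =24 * 16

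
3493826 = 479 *7294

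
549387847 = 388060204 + 161327643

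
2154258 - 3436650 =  - 1282392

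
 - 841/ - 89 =841/89 =9.45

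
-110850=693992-804842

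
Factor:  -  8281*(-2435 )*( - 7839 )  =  -158067438165 = - 3^2*5^1* 7^2*13^3*67^1*487^1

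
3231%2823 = 408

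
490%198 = 94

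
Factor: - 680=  - 2^3*5^1*17^1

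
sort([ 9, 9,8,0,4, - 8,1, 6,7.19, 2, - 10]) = [ - 10, - 8,0,1,2 , 4, 6,7.19,  8,9 , 9] 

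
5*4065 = 20325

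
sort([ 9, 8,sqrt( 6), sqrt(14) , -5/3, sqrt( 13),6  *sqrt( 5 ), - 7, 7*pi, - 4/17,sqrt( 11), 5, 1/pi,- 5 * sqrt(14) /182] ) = [ - 7, - 5/3, - 4/17 , - 5*sqrt( 14)/182,1/pi,  sqrt(6), sqrt( 11 ), sqrt(13), sqrt( 14), 5 , 8, 9, 6*sqrt( 5 ), 7*pi]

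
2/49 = 2/49=0.04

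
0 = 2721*0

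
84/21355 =84/21355=0.00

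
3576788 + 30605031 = 34181819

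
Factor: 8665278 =2^1*3^1*1444213^1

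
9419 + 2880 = 12299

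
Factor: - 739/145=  - 5^( - 1 )*29^ ( - 1)*739^1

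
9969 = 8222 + 1747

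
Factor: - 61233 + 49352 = -109^2= -11881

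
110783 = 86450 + 24333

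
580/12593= 580/12593 =0.05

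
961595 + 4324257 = 5285852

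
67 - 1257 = -1190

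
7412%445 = 292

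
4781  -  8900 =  - 4119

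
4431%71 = 29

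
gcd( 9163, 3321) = 1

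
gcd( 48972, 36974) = 14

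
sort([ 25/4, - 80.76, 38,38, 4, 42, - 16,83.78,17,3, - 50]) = [ - 80.76, - 50, - 16, 3,4, 25/4, 17,38, 38, 42,83.78 ] 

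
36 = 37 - 1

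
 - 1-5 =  - 6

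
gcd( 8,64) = 8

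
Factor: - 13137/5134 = - 87/34= -2^ (  -  1) * 3^1*17^(  -  1)  *29^1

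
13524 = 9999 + 3525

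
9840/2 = 4920 =4920.00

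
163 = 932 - 769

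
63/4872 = 3/232 = 0.01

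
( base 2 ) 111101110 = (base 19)170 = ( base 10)494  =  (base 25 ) jj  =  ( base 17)1c1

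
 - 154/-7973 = 22/1139 = 0.02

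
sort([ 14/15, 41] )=[14/15, 41]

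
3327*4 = 13308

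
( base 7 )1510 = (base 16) 253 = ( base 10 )595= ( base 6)2431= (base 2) 1001010011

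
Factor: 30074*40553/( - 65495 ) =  - 2^1*5^ ( - 1 )*11^1*107^1*379^1* 1367^1*13099^( - 1)= - 1219590922/65495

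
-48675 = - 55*885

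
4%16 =4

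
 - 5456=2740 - 8196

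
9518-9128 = 390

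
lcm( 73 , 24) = 1752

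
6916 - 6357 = 559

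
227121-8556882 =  - 8329761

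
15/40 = 3/8 = 0.38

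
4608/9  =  512= 512.00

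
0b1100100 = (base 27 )3j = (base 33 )31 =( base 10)100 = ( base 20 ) 50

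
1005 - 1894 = -889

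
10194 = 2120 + 8074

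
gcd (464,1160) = 232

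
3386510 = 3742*905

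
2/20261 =2/20261 = 0.00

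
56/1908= 14/477  =  0.03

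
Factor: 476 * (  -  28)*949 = -2^4*7^2*13^1*17^1*73^1=- 12648272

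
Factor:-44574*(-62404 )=2781595896 = 2^3 *3^1 * 17^1 * 19^1  *  23^1*15601^1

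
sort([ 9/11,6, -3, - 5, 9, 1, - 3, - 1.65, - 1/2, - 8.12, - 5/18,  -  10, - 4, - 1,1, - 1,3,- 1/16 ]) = [ - 10,  -  8.12 , -5,-4, - 3, - 3 , - 1.65,- 1, - 1, - 1/2, - 5/18, - 1/16,9/11,1, 1,3, 6, 9]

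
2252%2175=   77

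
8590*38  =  326420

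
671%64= 31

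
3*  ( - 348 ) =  - 1044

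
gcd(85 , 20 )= 5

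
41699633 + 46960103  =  88659736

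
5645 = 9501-3856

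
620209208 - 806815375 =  -186606167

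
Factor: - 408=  - 2^3 * 3^1*17^1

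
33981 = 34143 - 162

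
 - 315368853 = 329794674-645163527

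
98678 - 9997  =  88681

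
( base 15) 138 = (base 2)100010110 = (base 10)278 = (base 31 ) 8u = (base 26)AI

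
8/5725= 8/5725 = 0.00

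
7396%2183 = 847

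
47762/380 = 23881/190 = 125.69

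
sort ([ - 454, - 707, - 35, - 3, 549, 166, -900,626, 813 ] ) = [ - 900, - 707,-454, - 35, - 3, 166, 549,  626, 813]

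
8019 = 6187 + 1832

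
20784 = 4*5196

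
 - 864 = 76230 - 77094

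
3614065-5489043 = -1874978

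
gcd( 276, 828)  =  276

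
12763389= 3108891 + 9654498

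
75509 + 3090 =78599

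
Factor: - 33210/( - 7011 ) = 2^1*3^2  *  5^1*19^( -1)= 90/19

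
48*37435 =1796880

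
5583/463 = 12 + 27/463= 12.06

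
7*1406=9842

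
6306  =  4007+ 2299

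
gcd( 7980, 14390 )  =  10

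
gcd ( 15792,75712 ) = 112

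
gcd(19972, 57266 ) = 2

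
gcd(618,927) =309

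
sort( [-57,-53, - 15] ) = [ - 57, - 53,-15]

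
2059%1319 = 740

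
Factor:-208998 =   -  2^1*3^2*17^1*683^1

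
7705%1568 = 1433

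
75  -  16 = 59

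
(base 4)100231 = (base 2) 10000101101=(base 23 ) 20b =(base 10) 1069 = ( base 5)13234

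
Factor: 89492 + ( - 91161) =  - 1669^1 = - 1669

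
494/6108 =247/3054 = 0.08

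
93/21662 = 93/21662 = 0.00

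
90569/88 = 1029 + 17/88 = 1029.19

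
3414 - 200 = 3214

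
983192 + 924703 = 1907895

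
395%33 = 32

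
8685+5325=14010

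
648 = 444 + 204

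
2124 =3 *708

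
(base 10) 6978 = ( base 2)1101101000010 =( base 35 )5OD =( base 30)7mi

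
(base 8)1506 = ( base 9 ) 1131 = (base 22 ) 1G2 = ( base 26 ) 166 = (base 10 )838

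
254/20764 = 127/10382 = 0.01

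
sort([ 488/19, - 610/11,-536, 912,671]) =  [-536,  -  610/11,488/19,671,912]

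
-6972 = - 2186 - 4786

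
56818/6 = 28409/3 = 9469.67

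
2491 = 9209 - 6718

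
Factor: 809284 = 2^2*7^2 *4129^1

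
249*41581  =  10353669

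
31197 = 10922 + 20275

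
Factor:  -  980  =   - 2^2  *  5^1*7^2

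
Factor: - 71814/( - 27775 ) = 2^1*3^1*5^( - 2 )*11^(-1) * 101^( - 1)*11969^1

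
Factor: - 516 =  - 2^2*3^1*43^1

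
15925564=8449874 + 7475690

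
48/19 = 48/19=2.53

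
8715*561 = 4889115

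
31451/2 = 31451/2 = 15725.50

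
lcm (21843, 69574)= 1878498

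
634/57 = 634/57= 11.12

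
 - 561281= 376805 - 938086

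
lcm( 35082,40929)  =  245574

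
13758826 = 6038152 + 7720674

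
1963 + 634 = 2597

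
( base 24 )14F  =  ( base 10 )687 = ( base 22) 195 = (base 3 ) 221110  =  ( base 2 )1010101111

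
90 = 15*6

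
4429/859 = 5 + 134/859 = 5.16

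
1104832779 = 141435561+963397218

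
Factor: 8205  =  3^1*5^1*547^1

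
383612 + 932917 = 1316529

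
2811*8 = 22488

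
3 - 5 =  - 2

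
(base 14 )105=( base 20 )a1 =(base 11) 173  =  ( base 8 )311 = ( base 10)201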